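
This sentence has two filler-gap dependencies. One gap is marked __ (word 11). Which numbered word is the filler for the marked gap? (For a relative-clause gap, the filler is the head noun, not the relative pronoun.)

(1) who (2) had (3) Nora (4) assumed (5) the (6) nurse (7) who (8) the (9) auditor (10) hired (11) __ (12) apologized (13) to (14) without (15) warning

The marked gap is inside the relative clause, the direct object of "hired".
Its filler is the head noun "nurse" (via "who"), at word 6.
(The other dependency links word 1 to a gap after word 13.)

6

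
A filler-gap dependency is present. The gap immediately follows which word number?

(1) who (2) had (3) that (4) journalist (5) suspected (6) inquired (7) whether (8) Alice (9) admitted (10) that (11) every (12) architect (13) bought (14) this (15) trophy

5

The displaced element is "who" (word 1).
It is linked across 1 clause boundary (Ø).
It functions as the subject of "inquired", so the gap sits immediately after word 5 ("suspected").
Base order: That journalist had suspected that who inquired whether Alice admitted that every architect bought this trophy.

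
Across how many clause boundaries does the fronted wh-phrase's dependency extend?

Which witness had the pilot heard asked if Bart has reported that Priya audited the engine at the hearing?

1

"which witness" is extracted from the subject of "asked".
Boundaries crossed, outermost first: [Ø] — 1 in total.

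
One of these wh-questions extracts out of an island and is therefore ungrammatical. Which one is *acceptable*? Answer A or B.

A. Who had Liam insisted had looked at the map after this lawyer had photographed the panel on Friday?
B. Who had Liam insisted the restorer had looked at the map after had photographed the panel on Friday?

A

In B, the wh-phrase is extracted from inside an adjunct island (introduced by "after"), which blocks movement.
In A, the extraction path crosses only that-complement boundaries, which are transparent.
So A is grammatical.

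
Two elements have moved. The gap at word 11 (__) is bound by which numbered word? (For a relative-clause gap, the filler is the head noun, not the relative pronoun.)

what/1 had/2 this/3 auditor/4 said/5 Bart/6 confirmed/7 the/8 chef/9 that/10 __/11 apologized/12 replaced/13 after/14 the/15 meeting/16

The marked gap is inside the relative clause, the subject of "apologized".
Its filler is the head noun "chef" (via "that"), at word 9.
(The other dependency links word 1 to a gap after word 13.)

9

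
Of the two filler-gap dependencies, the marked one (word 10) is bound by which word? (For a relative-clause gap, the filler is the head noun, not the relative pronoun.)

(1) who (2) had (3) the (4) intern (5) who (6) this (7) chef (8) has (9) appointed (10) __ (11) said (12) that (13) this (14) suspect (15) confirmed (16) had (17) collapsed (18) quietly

4

The marked gap is inside the relative clause, the direct object of "appointed".
Its filler is the head noun "intern" (via "who"), at word 4.
(The other dependency links word 1 to a gap after word 15.)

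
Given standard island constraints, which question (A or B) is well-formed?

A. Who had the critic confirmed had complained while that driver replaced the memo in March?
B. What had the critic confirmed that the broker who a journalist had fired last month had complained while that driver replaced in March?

A

In B, the wh-phrase is extracted from inside an adjunct island (introduced by "while"), which blocks movement.
In A, the extraction path crosses only that-complement boundaries, which are transparent.
So A is grammatical.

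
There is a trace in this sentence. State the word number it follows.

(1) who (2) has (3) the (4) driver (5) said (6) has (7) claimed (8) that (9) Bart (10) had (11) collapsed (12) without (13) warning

The displaced element is "who" (word 1).
It is linked across 1 clause boundary (Ø).
It functions as the subject of "claimed", so the gap sits immediately after word 5 ("said").
Base order: The driver has said who has claimed that Bart had collapsed without warning.

5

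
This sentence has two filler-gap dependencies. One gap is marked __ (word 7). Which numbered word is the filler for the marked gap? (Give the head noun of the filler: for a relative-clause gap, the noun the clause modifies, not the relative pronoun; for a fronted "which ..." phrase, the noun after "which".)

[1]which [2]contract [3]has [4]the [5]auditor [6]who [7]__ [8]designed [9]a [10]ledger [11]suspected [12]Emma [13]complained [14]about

The marked gap is inside the relative clause, the subject of "designed".
Its filler is the head noun "auditor" (via "who"), at word 5.
(The other dependency links word 2 to a gap after word 14.)

5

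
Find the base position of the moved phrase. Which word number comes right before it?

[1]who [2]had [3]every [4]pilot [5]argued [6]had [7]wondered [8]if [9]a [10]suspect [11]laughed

5

The displaced element is "who" (word 1).
It is linked across 1 clause boundary (Ø).
It functions as the subject of "wondered", so the gap sits immediately after word 5 ("argued").
Base order: Every pilot had argued that who had wondered if a suspect laughed.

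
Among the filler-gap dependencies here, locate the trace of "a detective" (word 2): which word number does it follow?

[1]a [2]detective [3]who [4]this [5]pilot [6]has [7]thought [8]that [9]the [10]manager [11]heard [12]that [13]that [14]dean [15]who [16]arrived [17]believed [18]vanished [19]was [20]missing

17

The displaced element is "a detective" (word 2).
It is linked across 3 clause boundaries (that → that → Ø).
It functions as the subject of "vanished", so the gap sits immediately after word 17 ("believed").
Base order: This pilot has thought that the manager heard that that dean who arrived believed that a detective vanished.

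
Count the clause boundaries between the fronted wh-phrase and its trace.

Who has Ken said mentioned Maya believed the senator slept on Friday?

"who" is extracted from the subject of "mentioned".
Boundaries crossed, outermost first: [Ø] — 1 in total.

1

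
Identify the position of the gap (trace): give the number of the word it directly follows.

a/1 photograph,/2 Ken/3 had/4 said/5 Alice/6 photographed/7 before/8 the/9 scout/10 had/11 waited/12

7

The displaced element is "a photograph" (word 2).
It is linked across 1 clause boundary (Ø).
It functions as the direct object of "photographed", so the gap sits immediately after word 7 ("photographed").
Base order: Ken had said Alice photographed a photograph before the scout had waited.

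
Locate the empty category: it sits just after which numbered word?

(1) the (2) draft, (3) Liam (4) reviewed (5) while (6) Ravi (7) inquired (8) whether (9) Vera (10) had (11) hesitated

4

The displaced element is "the draft" (word 2).
It functions as the direct object of "reviewed", so the gap sits immediately after word 4 ("reviewed").
Base order: Liam reviewed the draft while Ravi inquired whether Vera had hesitated.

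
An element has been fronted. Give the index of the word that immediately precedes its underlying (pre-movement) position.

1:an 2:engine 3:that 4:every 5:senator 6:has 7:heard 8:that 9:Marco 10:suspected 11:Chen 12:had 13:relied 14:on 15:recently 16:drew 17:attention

The displaced element is "an engine" (word 2).
It is linked across 2 clause boundaries (that → Ø).
It functions as the object of the preposition "on" of "relied", so the gap sits immediately after word 14 ("on").
Base order: Every senator has heard that Marco suspected Chen had relied on an engine recently.

14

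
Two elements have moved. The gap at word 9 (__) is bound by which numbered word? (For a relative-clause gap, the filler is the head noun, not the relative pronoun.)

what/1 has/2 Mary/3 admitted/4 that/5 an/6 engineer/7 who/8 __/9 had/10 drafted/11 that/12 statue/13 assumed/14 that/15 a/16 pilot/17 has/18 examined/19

7

The marked gap is inside the relative clause, the subject of "drafted".
Its filler is the head noun "engineer" (via "who"), at word 7.
(The other dependency links word 1 to a gap after word 19.)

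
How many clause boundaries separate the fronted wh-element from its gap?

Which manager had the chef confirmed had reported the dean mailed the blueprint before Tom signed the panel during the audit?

"which manager" is extracted from the subject of "reported".
Boundaries crossed, outermost first: [Ø] — 1 in total.

1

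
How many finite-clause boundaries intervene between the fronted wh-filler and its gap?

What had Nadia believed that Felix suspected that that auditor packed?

"what" is extracted from the object of "packed".
Boundaries crossed, outermost first: [that], [that] — 2 in total.

2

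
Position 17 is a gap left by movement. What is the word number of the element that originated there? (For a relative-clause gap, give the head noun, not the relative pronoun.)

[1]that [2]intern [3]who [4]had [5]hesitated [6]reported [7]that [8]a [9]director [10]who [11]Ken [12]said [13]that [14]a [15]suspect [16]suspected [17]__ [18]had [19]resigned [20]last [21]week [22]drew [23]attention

The gap at 17 is the subject of "resigned", inside a relative clause.
The relative pronoun is "who" (word 10); it is bound by the head noun immediately before it.
Its filler is the head noun "director", at word 9.

9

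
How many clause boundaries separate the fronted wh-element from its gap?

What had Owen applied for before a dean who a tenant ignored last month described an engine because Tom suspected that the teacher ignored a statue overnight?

"what" originates inside the matrix clause — no clause boundary is crossed.

0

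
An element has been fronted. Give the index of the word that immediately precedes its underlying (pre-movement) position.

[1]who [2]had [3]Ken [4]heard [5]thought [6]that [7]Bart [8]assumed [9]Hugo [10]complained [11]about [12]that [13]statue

The displaced element is "who" (word 1).
It is linked across 1 clause boundary (Ø).
It functions as the subject of "thought", so the gap sits immediately after word 4 ("heard").
Base order: Ken had heard that who thought that Bart assumed Hugo complained about that statue.

4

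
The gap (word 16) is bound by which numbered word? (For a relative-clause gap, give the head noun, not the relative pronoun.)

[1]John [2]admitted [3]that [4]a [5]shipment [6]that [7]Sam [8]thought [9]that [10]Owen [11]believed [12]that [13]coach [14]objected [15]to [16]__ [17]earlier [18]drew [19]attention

The gap at 16 is the prepositional object of "objected", inside a relative clause.
The relative pronoun is "that" (word 6); it is bound by the head noun immediately before it.
Its filler is the head noun "shipment", at word 5.

5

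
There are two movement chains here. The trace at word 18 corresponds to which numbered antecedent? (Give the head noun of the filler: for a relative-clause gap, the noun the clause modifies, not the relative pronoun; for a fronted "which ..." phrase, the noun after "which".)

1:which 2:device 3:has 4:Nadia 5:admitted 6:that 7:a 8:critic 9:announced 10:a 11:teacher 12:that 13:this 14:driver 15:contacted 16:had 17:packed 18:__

2

The marked gap is the direct object of "packed".
Its filler is the fronted wh-phrase "which device", at word 2.
(The other dependency links word 11 to a gap after word 15.)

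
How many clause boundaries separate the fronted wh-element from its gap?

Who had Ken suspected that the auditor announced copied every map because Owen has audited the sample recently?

2

"who" is extracted from the subject of "copied".
Boundaries crossed, outermost first: [that], [Ø] — 2 in total.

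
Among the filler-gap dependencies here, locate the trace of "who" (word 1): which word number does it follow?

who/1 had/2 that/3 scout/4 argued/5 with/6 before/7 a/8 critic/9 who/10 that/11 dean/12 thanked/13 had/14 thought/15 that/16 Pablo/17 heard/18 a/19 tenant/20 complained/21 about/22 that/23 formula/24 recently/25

The displaced element is "who" (word 1).
It functions as the object of the preposition "with" of "argued", so the gap sits immediately after word 6 ("with").
Base order: That scout had argued with who before a critic who that dean thanked had thought that Pablo heard a tenant complained about that formula recently.

6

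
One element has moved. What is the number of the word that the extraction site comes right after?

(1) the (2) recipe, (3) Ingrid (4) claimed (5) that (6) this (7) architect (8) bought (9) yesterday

The displaced element is "the recipe" (word 2).
It is linked across 1 clause boundary (that).
It functions as the direct object of "bought", so the gap sits immediately after word 8 ("bought").
Base order: Ingrid claimed that this architect bought the recipe yesterday.

8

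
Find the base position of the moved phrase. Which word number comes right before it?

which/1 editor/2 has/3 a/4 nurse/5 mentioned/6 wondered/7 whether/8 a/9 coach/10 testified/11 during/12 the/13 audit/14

The displaced element is "which editor" (word 2).
It is linked across 1 clause boundary (Ø).
It functions as the subject of "wondered", so the gap sits immediately after word 6 ("mentioned").
Base order: A nurse has mentioned that which editor wondered whether a coach testified during the audit.

6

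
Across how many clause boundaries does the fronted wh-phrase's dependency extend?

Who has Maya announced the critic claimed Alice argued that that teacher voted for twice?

3

"who" is extracted from the PP object of "voted".
Boundaries crossed, outermost first: [Ø], [Ø], [that] — 3 in total.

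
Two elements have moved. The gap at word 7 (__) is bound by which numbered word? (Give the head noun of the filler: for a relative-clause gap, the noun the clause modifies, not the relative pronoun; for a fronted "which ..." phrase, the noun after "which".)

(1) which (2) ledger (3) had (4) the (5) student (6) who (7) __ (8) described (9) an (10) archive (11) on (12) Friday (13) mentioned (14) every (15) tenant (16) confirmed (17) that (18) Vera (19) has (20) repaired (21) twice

The marked gap is inside the relative clause, the subject of "described".
Its filler is the head noun "student" (via "who"), at word 5.
(The other dependency links word 2 to a gap after word 20.)

5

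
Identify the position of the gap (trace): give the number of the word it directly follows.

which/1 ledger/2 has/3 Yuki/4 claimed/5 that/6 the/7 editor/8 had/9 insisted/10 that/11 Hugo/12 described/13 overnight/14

13

The displaced element is "which ledger" (word 2).
It is linked across 2 clause boundaries (that → that).
It functions as the direct object of "described", so the gap sits immediately after word 13 ("described").
Base order: Yuki has claimed that the editor had insisted that Hugo described which ledger overnight.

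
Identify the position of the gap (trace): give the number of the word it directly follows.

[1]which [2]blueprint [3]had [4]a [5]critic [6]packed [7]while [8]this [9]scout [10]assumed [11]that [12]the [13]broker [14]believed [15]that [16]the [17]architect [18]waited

The displaced element is "which blueprint" (word 2).
It functions as the direct object of "packed", so the gap sits immediately after word 6 ("packed").
Base order: A critic had packed which blueprint while this scout assumed that the broker believed that the architect waited.

6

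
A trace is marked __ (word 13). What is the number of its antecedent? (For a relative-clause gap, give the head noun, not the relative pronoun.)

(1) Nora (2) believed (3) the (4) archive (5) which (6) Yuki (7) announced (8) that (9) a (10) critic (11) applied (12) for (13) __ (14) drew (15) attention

The gap at 13 is the prepositional object of "applied", inside a relative clause.
The relative pronoun is "which" (word 5); it is bound by the head noun immediately before it.
Its filler is the head noun "archive", at word 4.

4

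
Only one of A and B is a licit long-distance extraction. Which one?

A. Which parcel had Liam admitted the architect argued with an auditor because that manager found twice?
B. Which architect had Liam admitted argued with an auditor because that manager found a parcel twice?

In A, the wh-phrase is extracted from inside an adjunct island (introduced by "because"), which blocks movement.
In B, the extraction path crosses only that-complement boundaries, which are transparent.
So B is grammatical.

B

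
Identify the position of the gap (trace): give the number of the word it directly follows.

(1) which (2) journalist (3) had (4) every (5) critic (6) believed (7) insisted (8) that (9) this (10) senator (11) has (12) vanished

6

The displaced element is "which journalist" (word 2).
It is linked across 1 clause boundary (Ø).
It functions as the subject of "insisted", so the gap sits immediately after word 6 ("believed").
Base order: Every critic had believed that which journalist insisted that this senator has vanished.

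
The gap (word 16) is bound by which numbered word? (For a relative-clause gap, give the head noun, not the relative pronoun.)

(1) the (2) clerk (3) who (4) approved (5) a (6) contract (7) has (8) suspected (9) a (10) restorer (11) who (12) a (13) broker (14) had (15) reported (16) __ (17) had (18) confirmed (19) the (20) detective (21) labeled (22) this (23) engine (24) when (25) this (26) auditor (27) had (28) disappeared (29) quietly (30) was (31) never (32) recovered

10

The gap at 16 is the subject of "confirmed", inside a relative clause.
The relative pronoun is "who" (word 11); it is bound by the head noun immediately before it.
Its filler is the head noun "restorer", at word 10.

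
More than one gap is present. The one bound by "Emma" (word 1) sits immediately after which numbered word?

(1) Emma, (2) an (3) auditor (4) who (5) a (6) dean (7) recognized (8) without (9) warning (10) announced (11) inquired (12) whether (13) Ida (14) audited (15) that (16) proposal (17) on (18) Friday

10

The displaced element is "Emma" (word 1).
It is linked across 1 clause boundary (Ø).
It functions as the subject of "inquired", so the gap sits immediately after word 10 ("announced").
Base order: An auditor who a dean recognized without warning announced Emma inquired whether Ida audited that proposal on Friday.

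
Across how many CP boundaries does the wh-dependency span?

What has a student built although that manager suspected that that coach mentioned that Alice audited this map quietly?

"what" originates inside the matrix clause — no clause boundary is crossed.

0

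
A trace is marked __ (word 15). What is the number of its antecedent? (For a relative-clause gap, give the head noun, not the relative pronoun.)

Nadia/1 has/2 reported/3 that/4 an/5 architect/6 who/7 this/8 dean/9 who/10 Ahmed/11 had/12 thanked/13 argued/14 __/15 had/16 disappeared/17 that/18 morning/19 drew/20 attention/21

6

The gap at 15 is the subject of "disappeared", inside a relative clause.
The relative pronoun is "who" (word 7); it is bound by the head noun immediately before it.
Its filler is the head noun "architect", at word 6.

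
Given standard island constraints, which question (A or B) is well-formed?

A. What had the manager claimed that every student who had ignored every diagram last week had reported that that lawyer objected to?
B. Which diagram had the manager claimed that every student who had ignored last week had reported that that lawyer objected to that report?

A

In B, the wh-phrase is extracted from inside a complex-NP island (relative clause) (introduced by "who"), which blocks movement.
In A, the extraction path crosses only that-complement boundaries, which are transparent.
So A is grammatical.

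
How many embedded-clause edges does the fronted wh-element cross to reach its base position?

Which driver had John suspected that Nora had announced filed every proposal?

2

"which driver" is extracted from the subject of "filed".
Boundaries crossed, outermost first: [that], [Ø] — 2 in total.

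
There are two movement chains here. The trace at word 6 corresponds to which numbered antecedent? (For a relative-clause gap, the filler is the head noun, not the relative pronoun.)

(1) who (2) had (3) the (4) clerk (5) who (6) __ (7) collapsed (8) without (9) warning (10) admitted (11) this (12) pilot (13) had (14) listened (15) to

The marked gap is inside the relative clause, the subject of "collapsed".
Its filler is the head noun "clerk" (via "who"), at word 4.
(The other dependency links word 1 to a gap after word 15.)

4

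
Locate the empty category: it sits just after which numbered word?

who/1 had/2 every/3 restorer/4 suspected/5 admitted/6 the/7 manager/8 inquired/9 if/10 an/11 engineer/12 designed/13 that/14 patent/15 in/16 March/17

5

The displaced element is "who" (word 1).
It is linked across 1 clause boundary (Ø).
It functions as the subject of "admitted", so the gap sits immediately after word 5 ("suspected").
Base order: Every restorer had suspected that who admitted the manager inquired if an engineer designed that patent in March.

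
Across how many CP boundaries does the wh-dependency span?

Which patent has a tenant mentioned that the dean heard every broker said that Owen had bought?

"which patent" is extracted from the object of "bought".
Boundaries crossed, outermost first: [that], [Ø], [that] — 3 in total.

3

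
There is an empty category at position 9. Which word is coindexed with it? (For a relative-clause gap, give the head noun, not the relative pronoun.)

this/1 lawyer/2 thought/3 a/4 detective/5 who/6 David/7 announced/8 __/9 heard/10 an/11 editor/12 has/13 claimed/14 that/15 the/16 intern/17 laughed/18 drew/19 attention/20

The gap at 9 is the subject of "heard", inside a relative clause.
The relative pronoun is "who" (word 6); it is bound by the head noun immediately before it.
Its filler is the head noun "detective", at word 5.

5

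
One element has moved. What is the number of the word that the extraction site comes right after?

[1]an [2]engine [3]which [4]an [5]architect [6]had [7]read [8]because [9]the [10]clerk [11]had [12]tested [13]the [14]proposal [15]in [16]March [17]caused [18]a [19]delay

The displaced element is "an engine" (word 2).
It functions as the direct object of "read", so the gap sits immediately after word 7 ("read").
Base order: An architect had read an engine because the clerk had tested the proposal in March.

7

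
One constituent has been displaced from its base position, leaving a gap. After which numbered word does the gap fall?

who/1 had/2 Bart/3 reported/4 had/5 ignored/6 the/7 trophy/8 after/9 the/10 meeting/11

4

The displaced element is "who" (word 1).
It is linked across 1 clause boundary (Ø).
It functions as the subject of "ignored", so the gap sits immediately after word 4 ("reported").
Base order: Bart had reported that who had ignored the trophy after the meeting.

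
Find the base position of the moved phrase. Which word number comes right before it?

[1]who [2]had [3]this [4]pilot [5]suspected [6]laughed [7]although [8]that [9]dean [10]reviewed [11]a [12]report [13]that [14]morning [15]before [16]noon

5

The displaced element is "who" (word 1).
It is linked across 1 clause boundary (Ø).
It functions as the subject of "laughed", so the gap sits immediately after word 5 ("suspected").
Base order: This pilot had suspected that who laughed although that dean reviewed a report that morning before noon.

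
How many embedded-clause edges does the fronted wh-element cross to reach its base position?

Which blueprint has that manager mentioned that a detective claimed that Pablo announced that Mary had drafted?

"which blueprint" is extracted from the object of "drafted".
Boundaries crossed, outermost first: [that], [that], [that] — 3 in total.

3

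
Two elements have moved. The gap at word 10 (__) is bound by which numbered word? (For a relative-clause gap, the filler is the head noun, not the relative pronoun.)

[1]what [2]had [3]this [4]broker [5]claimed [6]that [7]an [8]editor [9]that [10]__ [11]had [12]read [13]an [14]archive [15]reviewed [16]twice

8

The marked gap is inside the relative clause, the subject of "read".
Its filler is the head noun "editor" (via "that"), at word 8.
(The other dependency links word 1 to a gap after word 15.)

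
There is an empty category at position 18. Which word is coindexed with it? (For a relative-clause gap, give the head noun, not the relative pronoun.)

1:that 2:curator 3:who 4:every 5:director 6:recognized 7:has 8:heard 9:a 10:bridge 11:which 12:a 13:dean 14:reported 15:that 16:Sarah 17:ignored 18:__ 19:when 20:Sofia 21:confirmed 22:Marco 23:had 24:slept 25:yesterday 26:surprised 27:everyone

The gap at 18 is the object of "ignored", inside a relative clause.
The relative pronoun is "which" (word 11); it is bound by the head noun immediately before it.
Its filler is the head noun "bridge", at word 10.

10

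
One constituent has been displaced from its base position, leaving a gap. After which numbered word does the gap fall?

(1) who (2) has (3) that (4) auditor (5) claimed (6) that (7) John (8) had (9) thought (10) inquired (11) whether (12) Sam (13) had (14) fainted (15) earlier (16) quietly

The displaced element is "who" (word 1).
It is linked across 2 clause boundaries (that → Ø).
It functions as the subject of "inquired", so the gap sits immediately after word 9 ("thought").
Base order: That auditor has claimed that John had thought that who inquired whether Sam had fainted earlier quietly.

9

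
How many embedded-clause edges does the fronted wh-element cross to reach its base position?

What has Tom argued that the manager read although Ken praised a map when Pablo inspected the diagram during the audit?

"what" is extracted from the object of "read".
Boundaries crossed, outermost first: [that] — 1 in total.

1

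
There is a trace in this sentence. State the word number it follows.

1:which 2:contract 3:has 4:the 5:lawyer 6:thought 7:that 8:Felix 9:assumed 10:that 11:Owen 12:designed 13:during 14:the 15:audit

12

The displaced element is "which contract" (word 2).
It is linked across 2 clause boundaries (that → that).
It functions as the direct object of "designed", so the gap sits immediately after word 12 ("designed").
Base order: The lawyer has thought that Felix assumed that Owen designed which contract during the audit.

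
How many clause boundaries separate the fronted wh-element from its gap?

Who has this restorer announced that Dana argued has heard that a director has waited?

"who" is extracted from the subject of "heard".
Boundaries crossed, outermost first: [that], [Ø] — 2 in total.

2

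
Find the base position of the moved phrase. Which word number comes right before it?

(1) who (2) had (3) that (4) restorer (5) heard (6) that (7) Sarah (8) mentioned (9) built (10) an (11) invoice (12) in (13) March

8

The displaced element is "who" (word 1).
It is linked across 2 clause boundaries (that → Ø).
It functions as the subject of "built", so the gap sits immediately after word 8 ("mentioned").
Base order: That restorer had heard that Sarah mentioned that who built an invoice in March.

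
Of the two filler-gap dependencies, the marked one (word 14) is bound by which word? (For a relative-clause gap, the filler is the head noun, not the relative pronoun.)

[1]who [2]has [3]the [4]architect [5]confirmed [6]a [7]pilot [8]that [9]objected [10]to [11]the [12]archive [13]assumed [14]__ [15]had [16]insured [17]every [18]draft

The marked gap is the subject of "insured".
Its filler is the fronted wh-phrase "who", at word 1.
(The other dependency links word 7 to a gap after word 8.)

1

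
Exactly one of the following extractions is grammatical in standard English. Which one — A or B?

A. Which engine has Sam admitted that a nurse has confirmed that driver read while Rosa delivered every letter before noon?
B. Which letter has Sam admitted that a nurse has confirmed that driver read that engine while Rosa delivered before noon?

In B, the wh-phrase is extracted from inside an adjunct island (introduced by "while"), which blocks movement.
In A, the extraction path crosses only that-complement boundaries, which are transparent.
So A is grammatical.

A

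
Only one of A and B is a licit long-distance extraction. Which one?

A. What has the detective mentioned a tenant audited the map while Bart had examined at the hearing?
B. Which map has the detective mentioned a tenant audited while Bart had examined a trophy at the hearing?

B

In A, the wh-phrase is extracted from inside an adjunct island (introduced by "while"), which blocks movement.
In B, the extraction path crosses only that-complement boundaries, which are transparent.
So B is grammatical.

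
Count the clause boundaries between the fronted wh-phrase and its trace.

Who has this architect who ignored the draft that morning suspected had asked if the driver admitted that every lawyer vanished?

"who" is extracted from the subject of "asked".
Boundaries crossed, outermost first: [Ø] — 1 in total.

1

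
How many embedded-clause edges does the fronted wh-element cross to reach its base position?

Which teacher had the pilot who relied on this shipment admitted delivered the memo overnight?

"which teacher" is extracted from the subject of "delivered".
Boundaries crossed, outermost first: [Ø] — 1 in total.

1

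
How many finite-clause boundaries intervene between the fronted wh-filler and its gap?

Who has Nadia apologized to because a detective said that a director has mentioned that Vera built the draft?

"who" originates inside the matrix clause — no clause boundary is crossed.

0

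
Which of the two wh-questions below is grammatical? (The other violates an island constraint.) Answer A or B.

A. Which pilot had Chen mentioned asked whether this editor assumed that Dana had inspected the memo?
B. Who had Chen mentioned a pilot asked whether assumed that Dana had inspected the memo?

A

In B, the wh-phrase is extracted from inside a wh-island (introduced by "whether"), which blocks movement.
In A, the extraction path crosses only that-complement boundaries, which are transparent.
So A is grammatical.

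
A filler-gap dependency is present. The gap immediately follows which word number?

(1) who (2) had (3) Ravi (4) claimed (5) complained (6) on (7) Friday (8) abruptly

4

The displaced element is "who" (word 1).
It is linked across 1 clause boundary (Ø).
It functions as the subject of "complained", so the gap sits immediately after word 4 ("claimed").
Base order: Ravi had claimed who complained on Friday abruptly.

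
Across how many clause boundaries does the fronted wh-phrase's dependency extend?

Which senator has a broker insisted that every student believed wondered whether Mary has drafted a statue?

"which senator" is extracted from the subject of "wondered".
Boundaries crossed, outermost first: [that], [Ø] — 2 in total.

2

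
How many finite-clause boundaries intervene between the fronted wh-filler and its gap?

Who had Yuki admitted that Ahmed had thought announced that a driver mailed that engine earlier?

"who" is extracted from the subject of "announced".
Boundaries crossed, outermost first: [that], [Ø] — 2 in total.

2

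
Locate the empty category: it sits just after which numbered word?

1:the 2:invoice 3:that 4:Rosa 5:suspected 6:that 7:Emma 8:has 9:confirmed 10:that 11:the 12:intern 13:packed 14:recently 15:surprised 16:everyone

The displaced element is "the invoice" (word 2).
It is linked across 2 clause boundaries (that → that).
It functions as the direct object of "packed", so the gap sits immediately after word 13 ("packed").
Base order: Rosa suspected that Emma has confirmed that the intern packed the invoice recently.

13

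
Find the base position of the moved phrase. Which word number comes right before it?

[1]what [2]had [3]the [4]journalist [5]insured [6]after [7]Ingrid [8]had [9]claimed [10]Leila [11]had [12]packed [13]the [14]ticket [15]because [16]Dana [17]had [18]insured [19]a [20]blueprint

5

The displaced element is "what" (word 1).
It functions as the direct object of "insured", so the gap sits immediately after word 5 ("insured").
Base order: The journalist had insured what after Ingrid had claimed Leila had packed the ticket because Dana had insured a blueprint.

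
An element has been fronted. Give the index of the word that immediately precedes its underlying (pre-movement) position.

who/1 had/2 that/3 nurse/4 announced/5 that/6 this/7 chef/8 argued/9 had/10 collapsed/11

The displaced element is "who" (word 1).
It is linked across 2 clause boundaries (that → Ø).
It functions as the subject of "collapsed", so the gap sits immediately after word 9 ("argued").
Base order: That nurse had announced that this chef argued that who had collapsed.

9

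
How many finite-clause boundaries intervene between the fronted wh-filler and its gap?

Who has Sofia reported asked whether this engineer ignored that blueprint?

1

"who" is extracted from the subject of "asked".
Boundaries crossed, outermost first: [Ø] — 1 in total.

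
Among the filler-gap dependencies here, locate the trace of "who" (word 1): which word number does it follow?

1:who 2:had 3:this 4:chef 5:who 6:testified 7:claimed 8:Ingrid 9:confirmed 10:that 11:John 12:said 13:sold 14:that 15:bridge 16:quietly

The displaced element is "who" (word 1).
It is linked across 3 clause boundaries (Ø → that → Ø).
It functions as the subject of "sold", so the gap sits immediately after word 12 ("said").
Base order: This chef who testified had claimed Ingrid confirmed that John said that who sold that bridge quietly.

12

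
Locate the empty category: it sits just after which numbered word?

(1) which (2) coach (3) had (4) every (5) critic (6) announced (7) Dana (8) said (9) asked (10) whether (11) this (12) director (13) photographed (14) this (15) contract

8

The displaced element is "which coach" (word 2).
It is linked across 2 clause boundaries (Ø → Ø).
It functions as the subject of "asked", so the gap sits immediately after word 8 ("said").
Base order: Every critic had announced Dana said that which coach asked whether this director photographed this contract.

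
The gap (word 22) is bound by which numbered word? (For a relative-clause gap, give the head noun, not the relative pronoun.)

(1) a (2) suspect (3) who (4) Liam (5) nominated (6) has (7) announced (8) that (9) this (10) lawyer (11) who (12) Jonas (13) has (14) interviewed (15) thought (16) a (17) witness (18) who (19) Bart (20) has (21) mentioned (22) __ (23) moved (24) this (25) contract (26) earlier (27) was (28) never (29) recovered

17

The gap at 22 is the subject of "moved", inside a relative clause.
The relative pronoun is "who" (word 18); it is bound by the head noun immediately before it.
Its filler is the head noun "witness", at word 17.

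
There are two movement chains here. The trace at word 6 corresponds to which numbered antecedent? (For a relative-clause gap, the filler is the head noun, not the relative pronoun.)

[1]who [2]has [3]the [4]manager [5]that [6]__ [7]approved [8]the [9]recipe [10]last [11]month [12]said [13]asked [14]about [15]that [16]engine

4

The marked gap is inside the relative clause, the subject of "approved".
Its filler is the head noun "manager" (via "that"), at word 4.
(The other dependency links word 1 to a gap after word 12.)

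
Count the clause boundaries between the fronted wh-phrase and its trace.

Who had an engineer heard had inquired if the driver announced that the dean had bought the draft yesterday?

1

"who" is extracted from the subject of "inquired".
Boundaries crossed, outermost first: [Ø] — 1 in total.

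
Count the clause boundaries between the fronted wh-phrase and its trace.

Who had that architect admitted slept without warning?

1

"who" is extracted from the subject of "slept".
Boundaries crossed, outermost first: [Ø] — 1 in total.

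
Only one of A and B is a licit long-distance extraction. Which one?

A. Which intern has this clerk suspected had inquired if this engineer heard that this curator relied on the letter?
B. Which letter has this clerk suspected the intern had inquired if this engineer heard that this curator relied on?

A

In B, the wh-phrase is extracted from inside a wh-island (introduced by "if"), which blocks movement.
In A, the extraction path crosses only that-complement boundaries, which are transparent.
So A is grammatical.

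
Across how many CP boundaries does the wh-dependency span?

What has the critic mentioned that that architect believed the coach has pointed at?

"what" is extracted from the PP object of "pointed".
Boundaries crossed, outermost first: [that], [Ø] — 2 in total.

2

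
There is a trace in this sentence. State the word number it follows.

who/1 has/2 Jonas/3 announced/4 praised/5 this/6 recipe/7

The displaced element is "who" (word 1).
It is linked across 1 clause boundary (Ø).
It functions as the subject of "praised", so the gap sits immediately after word 4 ("announced").
Base order: Jonas has announced that who praised this recipe.

4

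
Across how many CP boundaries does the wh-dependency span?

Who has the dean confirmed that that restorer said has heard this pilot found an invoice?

"who" is extracted from the subject of "heard".
Boundaries crossed, outermost first: [that], [Ø] — 2 in total.

2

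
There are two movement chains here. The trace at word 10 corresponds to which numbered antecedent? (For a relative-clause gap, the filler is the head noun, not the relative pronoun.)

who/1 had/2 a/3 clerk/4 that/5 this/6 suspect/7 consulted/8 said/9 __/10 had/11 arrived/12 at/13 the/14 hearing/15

1

The marked gap is the subject of "arrived".
Its filler is the fronted wh-phrase "who", at word 1.
(The other dependency links word 4 to a gap after word 8.)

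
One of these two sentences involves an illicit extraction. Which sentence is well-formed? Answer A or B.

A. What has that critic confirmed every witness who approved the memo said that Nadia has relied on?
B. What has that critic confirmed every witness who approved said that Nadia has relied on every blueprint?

In B, the wh-phrase is extracted from inside a complex-NP island (relative clause) (introduced by "who"), which blocks movement.
In A, the extraction path crosses only that-complement boundaries, which are transparent.
So A is grammatical.

A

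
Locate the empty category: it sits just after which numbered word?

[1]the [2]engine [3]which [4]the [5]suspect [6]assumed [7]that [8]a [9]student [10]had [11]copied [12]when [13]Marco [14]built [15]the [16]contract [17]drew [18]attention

11

The displaced element is "the engine" (word 2).
It is linked across 1 clause boundary (that).
It functions as the direct object of "copied", so the gap sits immediately after word 11 ("copied").
Base order: The suspect assumed that a student had copied the engine when Marco built the contract.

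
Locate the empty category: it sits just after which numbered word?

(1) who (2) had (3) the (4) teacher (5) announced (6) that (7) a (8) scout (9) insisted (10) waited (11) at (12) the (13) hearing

The displaced element is "who" (word 1).
It is linked across 2 clause boundaries (that → Ø).
It functions as the subject of "waited", so the gap sits immediately after word 9 ("insisted").
Base order: The teacher had announced that a scout insisted that who waited at the hearing.

9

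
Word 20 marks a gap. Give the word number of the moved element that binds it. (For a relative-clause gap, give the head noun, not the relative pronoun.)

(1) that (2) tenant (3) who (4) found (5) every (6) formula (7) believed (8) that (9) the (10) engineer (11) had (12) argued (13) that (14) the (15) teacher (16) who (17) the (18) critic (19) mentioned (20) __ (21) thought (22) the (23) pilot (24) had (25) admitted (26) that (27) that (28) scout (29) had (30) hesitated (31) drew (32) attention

The gap at 20 is the subject of "thought", inside a relative clause.
The relative pronoun is "who" (word 16); it is bound by the head noun immediately before it.
Its filler is the head noun "teacher", at word 15.

15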